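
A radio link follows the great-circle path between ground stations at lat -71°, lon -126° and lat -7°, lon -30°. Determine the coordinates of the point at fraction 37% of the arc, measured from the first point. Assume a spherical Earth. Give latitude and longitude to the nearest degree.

The haversine formula gives a central angle δ ≈ 1.489 rad (85.3°) between the endpoints.
Interpolate at f = 0.37 with slerp weights a = sin((1−f)δ)/sin δ ≈ 0.809, b = sin(fδ)/sin δ ≈ 0.525.
p = a·p₁ + b·p₂ ≈ (0.297, -0.474, -0.829); φ = arcsin(p_z) ≈ -56.01°, λ = atan2(p_y, p_x) ≈ -57.95°.

≈ lat -56°, lon -58°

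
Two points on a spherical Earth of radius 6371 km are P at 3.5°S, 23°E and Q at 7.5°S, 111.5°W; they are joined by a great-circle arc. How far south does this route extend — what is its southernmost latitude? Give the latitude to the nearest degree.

The great circle lies in the plane with unit normal n̂ = (p₁ × p₂)/|p₁ × p₂|.
Here n̂_z ≈ -0.970; the vertex latitude is φ_max = arccos|n̂_z| ≈ 14.2°.

≈ 14°S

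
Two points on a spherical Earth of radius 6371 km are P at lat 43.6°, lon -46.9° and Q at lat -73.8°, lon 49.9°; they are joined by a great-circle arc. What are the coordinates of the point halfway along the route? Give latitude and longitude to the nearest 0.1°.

≈ lat -20.0°, lon -25.1°

Write both endpoints as unit vectors p₁, p₂ with components (cos φ cos λ, cos φ sin λ, sin φ).
The central angle between the endpoints is δ = arccos(p₁·p₂) ≈ 2.327 rad (133.3°).
Interpolate at f = 1/2 with slerp weights a = sin((1−f)δ)/sin δ ≈ 1.262, b = sin(fδ)/sin δ ≈ 1.262.
p = a·p₁ + b·p₂ ≈ (0.851, -0.398, -0.342); φ = arcsin(p_z) ≈ -19.98°, λ = atan2(p_y, p_x) ≈ -25.06°.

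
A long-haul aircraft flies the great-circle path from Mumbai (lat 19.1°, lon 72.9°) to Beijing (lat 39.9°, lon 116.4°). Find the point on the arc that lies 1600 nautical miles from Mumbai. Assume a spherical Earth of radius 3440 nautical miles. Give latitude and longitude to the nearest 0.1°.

Write both endpoints as unit vectors p₁, p₂ with components (cos φ cos λ, cos φ sin λ, sin φ).
The central angle between the endpoints is δ = arccos(p₁·p₂) ≈ 0.744 rad (42.6°). The total great-circle distance is δ·R ≈ 0.744 × 3440 ≈ 2559 nmi, so the target fraction is f = 1600/2559 ≈ 0.625.
Interpolate at f ≈ 0.625 with slerp weights a = sin((1−f)δ)/sin δ ≈ 0.407, b = sin(fδ)/sin δ ≈ 0.662.
p = a·p₁ + b·p₂ ≈ (-0.113, 0.822, 0.558); φ = arcsin(p_z) ≈ 33.91°, λ = atan2(p_y, p_x) ≈ 97.82°.

≈ lat 33.9°, lon 97.8°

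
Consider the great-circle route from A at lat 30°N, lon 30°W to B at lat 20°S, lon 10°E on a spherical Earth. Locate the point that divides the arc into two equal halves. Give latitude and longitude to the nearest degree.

From cos δ = sin φ₁ sin φ₂ + cos φ₁ cos φ₂ cos Δλ, the central angle is δ ≈ 1.101 rad (63.1°).
Interpolate at f = 1/2 with slerp weights a = sin((1−f)δ)/sin δ ≈ 0.587, b = sin(fδ)/sin δ ≈ 0.587.
p = a·p₁ + b·p₂ ≈ (0.983, -0.158, 0.093); φ = arcsin(p_z) ≈ 5.32°, λ = atan2(p_y, p_x) ≈ -9.15°.

≈ lat 5°N, lon 9°W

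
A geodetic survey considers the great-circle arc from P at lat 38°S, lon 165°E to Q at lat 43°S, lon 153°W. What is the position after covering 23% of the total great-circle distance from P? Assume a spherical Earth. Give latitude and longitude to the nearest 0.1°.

≈ lat 40.5°S, lon 173.9°E

Write both endpoints as unit vectors p₁, p₂ with components (cos φ cos λ, cos φ sin λ, sin φ).
The central angle between the endpoints is δ = arccos(p₁·p₂) ≈ 0.558 rad (32.0°).
Interpolate at f = 0.23 with slerp weights a = sin((1−f)δ)/sin δ ≈ 0.787, b = sin(fδ)/sin δ ≈ 0.242.
p = a·p₁ + b·p₂ ≈ (-0.756, 0.080, -0.649); φ = arcsin(p_z) ≈ -40.48°, λ = atan2(p_y, p_x) ≈ 173.95°.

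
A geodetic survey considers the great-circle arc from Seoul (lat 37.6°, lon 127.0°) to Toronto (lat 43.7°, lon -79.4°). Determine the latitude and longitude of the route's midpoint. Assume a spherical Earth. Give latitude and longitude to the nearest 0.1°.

Write both endpoints as unit vectors p₁, p₂ with components (cos φ cos λ, cos φ sin λ, sin φ).
The central angle between the endpoints is δ = arccos(p₁·p₂) ≈ 1.662 rad (95.3°).
Interpolate at f = 1/2 with slerp weights a = sin((1−f)δ)/sin δ ≈ 0.742, b = sin(fδ)/sin δ ≈ 0.742.
p = a·p₁ + b·p₂ ≈ (-0.255, -0.058, 0.965); φ = arcsin(p_z) ≈ 74.84°, λ = atan2(p_y, p_x) ≈ -167.24°.

≈ lat 74.8°, lon -167.2°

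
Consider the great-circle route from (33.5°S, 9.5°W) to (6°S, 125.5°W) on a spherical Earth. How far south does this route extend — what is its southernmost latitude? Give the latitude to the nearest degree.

≈ 38°S

The great circle lies in the plane with unit normal n̂ = (p₁ × p₂)/|p₁ × p₂|.
Here n̂_z ≈ -0.783; the vertex latitude is φ_max = arccos|n̂_z| ≈ 38.5°.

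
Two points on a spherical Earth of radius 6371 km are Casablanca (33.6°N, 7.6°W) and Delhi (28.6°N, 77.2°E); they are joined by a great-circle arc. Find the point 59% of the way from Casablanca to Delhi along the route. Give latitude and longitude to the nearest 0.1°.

The haversine formula gives a central angle δ ≈ 1.233 rad (70.7°) between the endpoints.
Interpolate at f = 0.59 with slerp weights a = sin((1−f)δ)/sin δ ≈ 0.513, b = sin(fδ)/sin δ ≈ 0.705.
p = a·p₁ + b·p₂ ≈ (0.561, 0.547, 0.621); φ = arcsin(p_z) ≈ 38.42°, λ = atan2(p_y, p_x) ≈ 44.28°.

≈ (38.4°N, 44.3°E)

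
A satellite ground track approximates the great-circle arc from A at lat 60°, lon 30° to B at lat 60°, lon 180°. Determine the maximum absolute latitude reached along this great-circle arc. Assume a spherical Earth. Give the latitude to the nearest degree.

The great circle lies in the plane with unit normal n̂ = (p₁ × p₂)/|p₁ × p₂|.
Here n̂_z ≈ +0.148; the vertex latitude is φ_max = arccos|n̂_z| ≈ 81.5°.
Check via Clairaut: cos φ_max = |cos φ₁| · sin C = cos(60.0°)·sin(17.2°) ≈ 0.148, again giving ≈ 81.5°.

≈ 82°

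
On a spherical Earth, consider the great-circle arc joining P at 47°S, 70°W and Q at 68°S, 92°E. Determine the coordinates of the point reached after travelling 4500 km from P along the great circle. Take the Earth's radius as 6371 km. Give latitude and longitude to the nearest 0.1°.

Convert each endpoint to a unit vector on the sphere (x = cos φ cos λ, y = cos φ sin λ, z = sin φ).
The central angle between the endpoints is δ = arccos(p₁·p₂) ≈ 1.121 rad (64.2°). The total great-circle distance is δ·R ≈ 1.121 × 6371 ≈ 7139 km, so the target fraction is f = 4500/7139 ≈ 0.630.
Interpolate at f ≈ 0.630 with slerp weights a = sin((1−f)δ)/sin δ ≈ 0.447, b = sin(fδ)/sin δ ≈ 0.721.
p = a·p₁ + b·p₂ ≈ (0.095, -0.017, -0.995); φ = arcsin(p_z) ≈ -84.47°, λ = atan2(p_y, p_x) ≈ -9.96°.

≈ 84.5°S, 10.0°W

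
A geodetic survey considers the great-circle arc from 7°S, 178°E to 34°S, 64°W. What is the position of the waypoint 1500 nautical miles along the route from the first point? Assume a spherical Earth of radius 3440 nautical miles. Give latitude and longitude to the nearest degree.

≈ 22°S, 161°W

Convert each endpoint to a unit vector on the sphere (x = cos φ cos λ, y = cos φ sin λ, z = sin φ).
The central angle between the endpoints is δ = arccos(p₁·p₂) ≈ 1.895 rad (108.6°). The total great-circle distance is δ·R ≈ 1.895 × 3440 ≈ 6517 nmi, so the target fraction is f = 1500/6517 ≈ 0.230.
Interpolate at f ≈ 0.230 with slerp weights a = sin((1−f)δ)/sin δ ≈ 1.048, b = sin(fδ)/sin δ ≈ 0.446.
p = a·p₁ + b·p₂ ≈ (-0.878, -0.296, -0.377); φ = arcsin(p_z) ≈ -22.14°, λ = atan2(p_y, p_x) ≈ -161.39°.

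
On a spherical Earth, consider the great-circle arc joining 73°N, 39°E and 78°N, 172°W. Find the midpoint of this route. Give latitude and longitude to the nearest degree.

≈ 85°N, 82°E

From cos δ = sin φ₁ sin φ₂ + cos φ₁ cos φ₂ cos Δλ, the central angle is δ ≈ 0.488 rad (28.0°).
Interpolate at f = 1/2 with slerp weights a = sin((1−f)δ)/sin δ ≈ 0.515, b = sin(fδ)/sin δ ≈ 0.515.
p = a·p₁ + b·p₂ ≈ (0.011, 0.080, 0.997); φ = arcsin(p_z) ≈ 85.37°, λ = atan2(p_y, p_x) ≈ 82.17°.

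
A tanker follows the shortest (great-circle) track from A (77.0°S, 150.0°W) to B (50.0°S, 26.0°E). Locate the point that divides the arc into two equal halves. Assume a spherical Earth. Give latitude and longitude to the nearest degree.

Convert each endpoint to a unit vector on the sphere (x = cos φ cos λ, y = cos φ sin λ, z = sin φ).
The central angle between the endpoints is δ = arccos(p₁·p₂) ≈ 0.925 rad (53.0°).
Interpolate at f = 1/2 with slerp weights a = sin((1−f)δ)/sin δ ≈ 0.559, b = sin(fδ)/sin δ ≈ 0.559.
p = a·p₁ + b·p₂ ≈ (0.214, 0.095, -0.972); φ = arcsin(p_z) ≈ -76.47°, λ = atan2(p_y, p_x) ≈ 23.85°.

≈ (76°S, 24°E)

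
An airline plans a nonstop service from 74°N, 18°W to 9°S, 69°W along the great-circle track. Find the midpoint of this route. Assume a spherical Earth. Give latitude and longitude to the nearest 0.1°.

Convert each endpoint to a unit vector on the sphere (x = cos φ cos λ, y = cos φ sin λ, z = sin φ).
The central angle between the endpoints is δ = arccos(p₁·p₂) ≈ 1.550 rad (88.8°).
Interpolate at f = 1/2 with slerp weights a = sin((1−f)δ)/sin δ ≈ 0.700, b = sin(fδ)/sin δ ≈ 0.700.
p = a·p₁ + b·p₂ ≈ (0.431, -0.705, 0.563); φ = arcsin(p_z) ≈ 34.28°, λ = atan2(p_y, p_x) ≈ -58.55°.

≈ 34.3°N, 58.5°W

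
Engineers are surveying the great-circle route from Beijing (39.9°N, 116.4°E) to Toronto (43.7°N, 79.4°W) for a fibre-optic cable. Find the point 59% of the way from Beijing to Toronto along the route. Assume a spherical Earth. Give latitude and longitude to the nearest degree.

≈ (79°N, 124°W)

Convert each endpoint to a unit vector on the sphere (x = cos φ cos λ, y = cos φ sin λ, z = sin φ).
The central angle between the endpoints is δ = arccos(p₁·p₂) ≈ 1.661 rad (95.2°).
Interpolate at f = 0.59 with slerp weights a = sin((1−f)δ)/sin δ ≈ 0.632, b = sin(fδ)/sin δ ≈ 0.834.
p = a·p₁ + b·p₂ ≈ (-0.105, -0.158, 0.982); φ = arcsin(p_z) ≈ 79.06°, λ = atan2(p_y, p_x) ≈ -123.51°.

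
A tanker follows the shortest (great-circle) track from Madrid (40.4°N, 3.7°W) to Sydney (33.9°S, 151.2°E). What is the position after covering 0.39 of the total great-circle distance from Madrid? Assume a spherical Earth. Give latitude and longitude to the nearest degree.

The haversine formula gives a central angle δ ≈ 2.776 rad (159.0°) between the endpoints.
Interpolate at f = 0.39 with slerp weights a = sin((1−f)δ)/sin δ ≈ 2.776, b = sin(fδ)/sin δ ≈ 2.470.
p = a·p₁ + b·p₂ ≈ (0.313, 0.851, 0.421); φ = arcsin(p_z) ≈ 24.92°, λ = atan2(p_y, p_x) ≈ 69.82°.

≈ (25°N, 70°E)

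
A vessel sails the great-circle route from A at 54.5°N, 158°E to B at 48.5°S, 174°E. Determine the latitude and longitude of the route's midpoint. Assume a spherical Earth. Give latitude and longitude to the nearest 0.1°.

Write both endpoints as unit vectors p₁, p₂ with components (cos φ cos λ, cos φ sin λ, sin φ).
The central angle between the endpoints is δ = arccos(p₁·p₂) ≈ 1.813 rad (103.9°).
Interpolate at f = 1/2 with slerp weights a = sin((1−f)δ)/sin δ ≈ 0.811, b = sin(fδ)/sin δ ≈ 0.811.
p = a·p₁ + b·p₂ ≈ (-0.971, 0.233, 0.053); φ = arcsin(p_z) ≈ 3.03°, λ = atan2(p_y, p_x) ≈ 166.53°.

≈ 3.0°N, 166.5°E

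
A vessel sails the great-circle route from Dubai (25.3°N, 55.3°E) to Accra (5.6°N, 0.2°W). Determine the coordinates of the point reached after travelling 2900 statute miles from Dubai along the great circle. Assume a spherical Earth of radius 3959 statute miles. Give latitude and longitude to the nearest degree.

≈ 12°N, 13°E

Convert each endpoint to a unit vector on the sphere (x = cos φ cos λ, y = cos φ sin λ, z = sin φ).
The central angle between the endpoints is δ = arccos(p₁·p₂) ≈ 0.987 rad (56.5°). The total great-circle distance is δ·R ≈ 0.987 × 3959 ≈ 3907 mi, so the target fraction is f = 2900/3907 ≈ 0.742.
Interpolate at f ≈ 0.742 with slerp weights a = sin((1−f)δ)/sin δ ≈ 0.302, b = sin(fδ)/sin δ ≈ 0.802.
p = a·p₁ + b·p₂ ≈ (0.953, 0.221, 0.207); φ = arcsin(p_z) ≈ 11.95°, λ = atan2(p_y, p_x) ≈ 13.08°.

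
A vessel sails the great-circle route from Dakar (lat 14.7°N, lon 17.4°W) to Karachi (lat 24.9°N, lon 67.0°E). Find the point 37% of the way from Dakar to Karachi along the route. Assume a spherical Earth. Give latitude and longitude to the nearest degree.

≈ lat 24°N, lon 12°E

Write both endpoints as unit vectors p₁, p₂ with components (cos φ cos λ, cos φ sin λ, sin φ).
The central angle between the endpoints is δ = arccos(p₁·p₂) ≈ 1.377 rad (78.9°).
Interpolate at f = 0.37 with slerp weights a = sin((1−f)δ)/sin δ ≈ 0.777, b = sin(fδ)/sin δ ≈ 0.497.
p = a·p₁ + b·p₂ ≈ (0.894, 0.190, 0.407); φ = arcsin(p_z) ≈ 23.99°, λ = atan2(p_y, p_x) ≈ 12.01°.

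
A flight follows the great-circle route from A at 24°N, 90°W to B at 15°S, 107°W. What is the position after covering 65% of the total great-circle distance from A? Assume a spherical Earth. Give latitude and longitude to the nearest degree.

≈ 1°S, 101°W

Write both endpoints as unit vectors p₁, p₂ with components (cos φ cos λ, cos φ sin λ, sin φ).
The central angle between the endpoints is δ = arccos(p₁·p₂) ≈ 0.740 rad (42.4°).
Interpolate at f = 0.65 with slerp weights a = sin((1−f)δ)/sin δ ≈ 0.380, b = sin(fδ)/sin δ ≈ 0.686.
p = a·p₁ + b·p₂ ≈ (-0.194, -0.981, -0.023); φ = arcsin(p_z) ≈ -1.32°, λ = atan2(p_y, p_x) ≈ -101.18°.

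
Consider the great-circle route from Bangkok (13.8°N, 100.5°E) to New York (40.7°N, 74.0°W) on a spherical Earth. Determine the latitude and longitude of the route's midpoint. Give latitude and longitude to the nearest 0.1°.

The haversine formula gives a central angle δ ≈ 2.186 rad (125.3°) between the endpoints.
Interpolate at f = 1/2 with slerp weights a = sin((1−f)δ)/sin δ ≈ 1.088, b = sin(fδ)/sin δ ≈ 1.088.
p = a·p₁ + b·p₂ ≈ (0.035, 0.246, 0.969); φ = arcsin(p_z) ≈ 75.62°, λ = atan2(p_y, p_x) ≈ 81.95°.

≈ (75.6°N, 81.9°E)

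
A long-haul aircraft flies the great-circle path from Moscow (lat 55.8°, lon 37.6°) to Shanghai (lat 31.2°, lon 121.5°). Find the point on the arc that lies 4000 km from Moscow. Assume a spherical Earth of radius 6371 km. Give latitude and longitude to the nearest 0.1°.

Convert each endpoint to a unit vector on the sphere (x = cos φ cos λ, y = cos φ sin λ, z = sin φ).
The central angle between the endpoints is δ = arccos(p₁·p₂) ≈ 1.071 rad (61.3°). The total great-circle distance is δ·R ≈ 1.071 × 6371 ≈ 6821 km, so the target fraction is f = 4000/6821 ≈ 0.586.
Interpolate at f ≈ 0.586 with slerp weights a = sin((1−f)δ)/sin δ ≈ 0.488, b = sin(fδ)/sin δ ≈ 0.669.
p = a·p₁ + b·p₂ ≈ (-0.082, 0.656, 0.751); φ = arcsin(p_z) ≈ 48.64°, λ = atan2(p_y, p_x) ≈ 97.10°.

≈ lat 48.6°, lon 97.1°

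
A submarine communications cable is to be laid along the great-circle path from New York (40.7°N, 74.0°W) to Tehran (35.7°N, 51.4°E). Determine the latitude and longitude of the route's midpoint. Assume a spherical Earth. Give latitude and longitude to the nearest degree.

≈ 60°N, 7°W

Write both endpoints as unit vectors p₁, p₂ with components (cos φ cos λ, cos φ sin λ, sin φ).
The central angle between the endpoints is δ = arccos(p₁·p₂) ≈ 1.547 rad (88.6°).
Interpolate at f = 1/2 with slerp weights a = sin((1−f)δ)/sin δ ≈ 0.699, b = sin(fδ)/sin δ ≈ 0.699.
p = a·p₁ + b·p₂ ≈ (0.500, -0.066, 0.863); φ = arcsin(p_z) ≈ 59.71°, λ = atan2(p_y, p_x) ≈ -7.49°.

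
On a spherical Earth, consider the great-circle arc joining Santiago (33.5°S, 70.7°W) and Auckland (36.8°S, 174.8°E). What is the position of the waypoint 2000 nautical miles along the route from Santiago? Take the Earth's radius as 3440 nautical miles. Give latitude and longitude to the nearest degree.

Convert each endpoint to a unit vector on the sphere (x = cos φ cos λ, y = cos φ sin λ, z = sin φ).
The central angle between the endpoints is δ = arccos(p₁·p₂) ≈ 1.517 rad (86.9°). The total great-circle distance is δ·R ≈ 1.517 × 3440 ≈ 5219 nmi, so the target fraction is f = 2000/5219 ≈ 0.383.
Interpolate at f ≈ 0.383 with slerp weights a = sin((1−f)δ)/sin δ ≈ 0.806, b = sin(fδ)/sin δ ≈ 0.550.
p = a·p₁ + b·p₂ ≈ (-0.216, -0.595, -0.774); φ = arcsin(p_z) ≈ -50.75°, λ = atan2(p_y, p_x) ≈ -110.00°.

≈ 51°S, 110°W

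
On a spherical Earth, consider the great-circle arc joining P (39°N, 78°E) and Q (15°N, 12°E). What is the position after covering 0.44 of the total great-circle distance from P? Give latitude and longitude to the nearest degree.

≈ (33°N, 45°E)

Write both endpoints as unit vectors p₁, p₂ with components (cos φ cos λ, cos φ sin λ, sin φ).
The central angle between the endpoints is δ = arccos(p₁·p₂) ≈ 1.084 rad (62.1°).
Interpolate at f = 0.44 with slerp weights a = sin((1−f)δ)/sin δ ≈ 0.645, b = sin(fδ)/sin δ ≈ 0.519.
p = a·p₁ + b·p₂ ≈ (0.595, 0.595, 0.541); φ = arcsin(p_z) ≈ 32.72°, λ = atan2(p_y, p_x) ≈ 45.00°.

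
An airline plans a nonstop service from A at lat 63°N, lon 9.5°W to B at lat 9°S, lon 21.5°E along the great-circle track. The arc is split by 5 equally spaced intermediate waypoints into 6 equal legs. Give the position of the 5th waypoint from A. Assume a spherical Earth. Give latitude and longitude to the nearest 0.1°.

Write both endpoints as unit vectors p₁, p₂ with components (cos φ cos λ, cos φ sin λ, sin φ).
The central angle between the endpoints is δ = arccos(p₁·p₂) ≈ 1.323 rad (75.8°).
Interpolate at f = 5/6 with slerp weights a = sin((1−f)δ)/sin δ ≈ 0.226, b = sin(fδ)/sin δ ≈ 0.921.
p = a·p₁ + b·p₂ ≈ (0.947, 0.316, 0.057); φ = arcsin(p_z) ≈ 3.27°, λ = atan2(p_y, p_x) ≈ 18.47°.

≈ lat 3.3°N, lon 18.5°E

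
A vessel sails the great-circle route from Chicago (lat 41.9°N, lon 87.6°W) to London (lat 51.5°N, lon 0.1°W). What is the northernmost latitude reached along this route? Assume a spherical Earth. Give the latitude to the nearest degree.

≈ 57°N

The great circle lies in the plane with unit normal n̂ = (p₁ × p₂)/|p₁ × p₂|.
Here n̂_z ≈ +0.551; the vertex latitude is φ_max = arccos|n̂_z| ≈ 56.6°.
Check via Clairaut: cos φ_max = |cos φ₁| · sin C = cos(41.9°)·sin(47.8°) ≈ 0.551, again giving ≈ 56.6°.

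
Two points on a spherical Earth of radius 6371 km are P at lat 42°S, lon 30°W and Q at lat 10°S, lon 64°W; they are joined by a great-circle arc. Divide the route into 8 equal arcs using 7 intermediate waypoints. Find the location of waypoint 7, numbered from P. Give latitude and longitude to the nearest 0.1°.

≈ lat 14.3°S, lon 60.6°W

Write both endpoints as unit vectors p₁, p₂ with components (cos φ cos λ, cos φ sin λ, sin φ).
The central angle between the endpoints is δ = arccos(p₁·p₂) ≈ 0.763 rad (43.7°).
Interpolate at f = 7/8 with slerp weights a = sin((1−f)δ)/sin δ ≈ 0.138, b = sin(fδ)/sin δ ≈ 0.896.
p = a·p₁ + b·p₂ ≈ (0.475, -0.844, -0.248); φ = arcsin(p_z) ≈ -14.35°, λ = atan2(p_y, p_x) ≈ -60.61°.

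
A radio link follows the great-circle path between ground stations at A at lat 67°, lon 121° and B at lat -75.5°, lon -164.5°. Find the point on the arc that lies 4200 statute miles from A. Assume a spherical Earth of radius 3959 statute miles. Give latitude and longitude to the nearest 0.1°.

The haversine formula gives a central angle δ ≈ 2.616 rad (149.9°) between the endpoints. The total great-circle distance is δ·R ≈ 2.616 × 3959 ≈ 10357 mi, so the target fraction is f = 4200/10357 ≈ 0.406.
Interpolate at f ≈ 0.406 with slerp weights a = sin((1−f)δ)/sin δ ≈ 1.993, b = sin(fδ)/sin δ ≈ 1.740.
p = a·p₁ + b·p₂ ≈ (-0.821, 0.551, 0.150); φ = arcsin(p_z) ≈ 8.64°, λ = atan2(p_y, p_x) ≈ 146.12°.

≈ lat 8.6°, lon 146.1°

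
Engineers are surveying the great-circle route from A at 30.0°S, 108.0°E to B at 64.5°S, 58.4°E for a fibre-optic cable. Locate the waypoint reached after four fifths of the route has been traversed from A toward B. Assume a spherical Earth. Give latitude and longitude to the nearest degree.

≈ 60°S, 75°E

Convert each endpoint to a unit vector on the sphere (x = cos φ cos λ, y = cos φ sin λ, z = sin φ).
The central angle between the endpoints is δ = arccos(p₁·p₂) ≈ 0.805 rad (46.1°).
Interpolate at f = 4/5 with slerp weights a = sin((1−f)δ)/sin δ ≈ 0.222, b = sin(fδ)/sin δ ≈ 0.833.
p = a·p₁ + b·p₂ ≈ (0.128, 0.489, -0.863); φ = arcsin(p_z) ≈ -59.66°, λ = atan2(p_y, p_x) ≈ 75.28°.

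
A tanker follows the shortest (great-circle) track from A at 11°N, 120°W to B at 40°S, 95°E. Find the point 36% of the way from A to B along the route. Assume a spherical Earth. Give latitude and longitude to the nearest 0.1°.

≈ 26.3°S, 153.6°W

Write both endpoints as unit vectors p₁, p₂ with components (cos φ cos λ, cos φ sin λ, sin φ).
The central angle between the endpoints is δ = arccos(p₁·p₂) ≈ 2.402 rad (137.6°).
Interpolate at f = 0.36 with slerp weights a = sin((1−f)δ)/sin δ ≈ 1.483, b = sin(fδ)/sin δ ≈ 1.129.
p = a·p₁ + b·p₂ ≈ (-0.803, -0.399, -0.443); φ = arcsin(p_z) ≈ -26.27°, λ = atan2(p_y, p_x) ≈ -153.58°.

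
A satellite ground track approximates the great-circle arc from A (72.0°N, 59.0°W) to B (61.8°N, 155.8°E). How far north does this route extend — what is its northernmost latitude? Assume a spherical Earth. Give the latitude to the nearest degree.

≈ 83°N

The great circle lies in the plane with unit normal n̂ = (p₁ × p₂)/|p₁ × p₂|.
Here n̂_z ≈ -0.120; the vertex latitude is φ_max = arccos|n̂_z| ≈ 83.1°.
Check via Clairaut: cos φ_max = |cos φ₁| · sin C = cos(72.0°)·sin(22.8°) ≈ 0.120, again giving ≈ 83.1°.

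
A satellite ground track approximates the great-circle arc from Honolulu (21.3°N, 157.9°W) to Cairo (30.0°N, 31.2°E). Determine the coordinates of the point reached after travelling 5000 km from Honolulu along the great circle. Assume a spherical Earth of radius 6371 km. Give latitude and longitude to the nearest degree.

Convert each endpoint to a unit vector on the sphere (x = cos φ cos λ, y = cos φ sin λ, z = sin φ).
The central angle between the endpoints is δ = arccos(p₁·p₂) ≈ 2.233 rad (128.0°). The total great-circle distance is δ·R ≈ 2.233 × 6371 ≈ 14228 km, so the target fraction is f = 5000/14228 ≈ 0.351.
Interpolate at f ≈ 0.351 with slerp weights a = sin((1−f)δ)/sin δ ≈ 1.259, b = sin(fδ)/sin δ ≈ 0.896.
p = a·p₁ + b·p₂ ≈ (-0.423, -0.039, 0.905); φ = arcsin(p_z) ≈ 64.88°, λ = atan2(p_y, p_x) ≈ -174.71°.

≈ 65°N, 175°W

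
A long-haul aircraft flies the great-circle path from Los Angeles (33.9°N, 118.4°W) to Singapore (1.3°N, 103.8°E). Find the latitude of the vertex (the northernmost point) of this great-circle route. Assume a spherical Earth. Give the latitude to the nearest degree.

≈ 46°N

The great circle lies in the plane with unit normal n̂ = (p₁ × p₂)/|p₁ × p₂|.
Here n̂_z ≈ -0.698; the vertex latitude is φ_max = arccos|n̂_z| ≈ 45.7°.
Check via Clairaut: cos φ_max = |cos φ₁| · sin C = cos(33.9°)·sin(57.3°) ≈ 0.698, again giving ≈ 45.7°.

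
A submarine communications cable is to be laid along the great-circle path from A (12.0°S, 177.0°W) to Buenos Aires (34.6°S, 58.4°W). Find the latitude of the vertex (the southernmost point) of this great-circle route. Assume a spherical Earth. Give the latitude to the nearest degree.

≈ 43°S

The great circle lies in the plane with unit normal n̂ = (p₁ × p₂)/|p₁ × p₂|.
Here n̂_z ≈ +0.734; the vertex latitude is φ_max = arccos|n̂_z| ≈ 42.8°.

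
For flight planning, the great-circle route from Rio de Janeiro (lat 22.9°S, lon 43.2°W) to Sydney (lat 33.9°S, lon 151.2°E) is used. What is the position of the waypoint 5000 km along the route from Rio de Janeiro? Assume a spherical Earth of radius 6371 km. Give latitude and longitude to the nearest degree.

≈ lat 65°S, lon 67°W

From cos δ = sin φ₁ sin φ₂ + cos φ₁ cos φ₂ cos Δλ, the central angle is δ ≈ 2.122 rad (121.6°). The total great-circle distance is δ·R ≈ 2.122 × 6371 ≈ 13518 km, so the target fraction is f = 5000/13518 ≈ 0.370.
Interpolate at f ≈ 0.370 with slerp weights a = sin((1−f)δ)/sin δ ≈ 1.142, b = sin(fδ)/sin δ ≈ 0.829.
p = a·p₁ + b·p₂ ≈ (0.163, -0.388, -0.907); φ = arcsin(p_z) ≈ -65.08°, λ = atan2(p_y, p_x) ≈ -67.18°.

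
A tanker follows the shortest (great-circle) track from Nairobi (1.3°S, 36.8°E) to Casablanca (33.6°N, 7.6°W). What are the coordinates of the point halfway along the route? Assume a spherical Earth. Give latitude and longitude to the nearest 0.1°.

≈ (17.4°N, 16.7°E)

Convert each endpoint to a unit vector on the sphere (x = cos φ cos λ, y = cos φ sin λ, z = sin φ).
The central angle between the endpoints is δ = arccos(p₁·p₂) ≈ 0.949 rad (54.4°).
Interpolate at f = 1/2 with slerp weights a = sin((1−f)δ)/sin δ ≈ 0.562, b = sin(fδ)/sin δ ≈ 0.562.
p = a·p₁ + b·p₂ ≈ (0.914, 0.275, 0.298); φ = arcsin(p_z) ≈ 17.36°, λ = atan2(p_y, p_x) ≈ 16.73°.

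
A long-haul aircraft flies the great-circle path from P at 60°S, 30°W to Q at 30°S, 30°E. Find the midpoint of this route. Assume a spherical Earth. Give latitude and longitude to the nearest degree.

Write both endpoints as unit vectors p₁, p₂ with components (cos φ cos λ, cos φ sin λ, sin φ).
The central angle between the endpoints is δ = arccos(p₁·p₂) ≈ 0.864 rad (49.5°).
Interpolate at f = 1/2 with slerp weights a = sin((1−f)δ)/sin δ ≈ 0.551, b = sin(fδ)/sin δ ≈ 0.551.
p = a·p₁ + b·p₂ ≈ (0.651, 0.101, -0.752); φ = arcsin(p_z) ≈ -48.77°, λ = atan2(p_y, p_x) ≈ 8.79°.

≈ 49°S, 9°E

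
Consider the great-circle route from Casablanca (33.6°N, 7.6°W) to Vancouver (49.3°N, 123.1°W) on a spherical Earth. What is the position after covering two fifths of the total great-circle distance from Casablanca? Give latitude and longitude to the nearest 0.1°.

From cos δ = sin φ₁ sin φ₂ + cos φ₁ cos φ₂ cos Δλ, the central angle is δ ≈ 1.384 rad (79.3°).
Interpolate at f = 2/5 with slerp weights a = sin((1−f)δ)/sin δ ≈ 0.751, b = sin(fδ)/sin δ ≈ 0.535.
p = a·p₁ + b·p₂ ≈ (0.430, -0.375, 0.821); φ = arcsin(p_z) ≈ 55.22°, λ = atan2(p_y, p_x) ≈ -41.11°.

≈ (55.2°N, 41.1°W)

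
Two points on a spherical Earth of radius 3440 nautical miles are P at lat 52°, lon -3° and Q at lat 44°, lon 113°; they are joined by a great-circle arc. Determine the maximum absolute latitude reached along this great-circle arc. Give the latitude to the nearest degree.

The great circle lies in the plane with unit normal n̂ = (p₁ × p₂)/|p₁ × p₂|.
Here n̂_z ≈ +0.425; the vertex latitude is φ_max = arccos|n̂_z| ≈ 64.8°.

≈ 65°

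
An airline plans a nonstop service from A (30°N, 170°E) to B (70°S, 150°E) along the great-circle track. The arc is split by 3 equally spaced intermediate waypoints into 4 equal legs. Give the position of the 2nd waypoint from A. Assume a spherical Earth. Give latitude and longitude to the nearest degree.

The haversine formula gives a central angle δ ≈ 1.763 rad (101.0°) between the endpoints.
Interpolate at f = 2/4 with slerp weights a = sin((1−f)δ)/sin δ ≈ 0.786, b = sin(fδ)/sin δ ≈ 0.786.
p = a·p₁ + b·p₂ ≈ (-0.904, 0.253, -0.346); φ = arcsin(p_z) ≈ -20.23°, λ = atan2(p_y, p_x) ≈ 164.37°.

≈ (20°S, 164°E)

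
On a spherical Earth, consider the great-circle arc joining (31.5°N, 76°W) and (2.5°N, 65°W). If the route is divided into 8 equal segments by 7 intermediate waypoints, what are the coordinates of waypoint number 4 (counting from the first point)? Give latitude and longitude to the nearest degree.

Write both endpoints as unit vectors p₁, p₂ with components (cos φ cos λ, cos φ sin λ, sin φ).
The central angle between the endpoints is δ = arccos(p₁·p₂) ≈ 0.538 rad (30.8°).
Interpolate at f = 4/8 with slerp weights a = sin((1−f)δ)/sin δ ≈ 0.519, b = sin(fδ)/sin δ ≈ 0.519.
p = a·p₁ + b·p₂ ≈ (0.326, -0.899, 0.294); φ = arcsin(p_z) ≈ 17.07°, λ = atan2(p_y, p_x) ≈ -70.06°.

≈ (17°N, 70°W)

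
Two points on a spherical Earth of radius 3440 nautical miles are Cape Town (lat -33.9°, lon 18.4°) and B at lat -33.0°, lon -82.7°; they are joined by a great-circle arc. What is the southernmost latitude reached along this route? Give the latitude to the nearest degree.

≈ -46°

The great circle lies in the plane with unit normal n̂ = (p₁ × p₂)/|p₁ × p₂|.
Here n̂_z ≈ -0.693; the vertex latitude is φ_max = arccos|n̂_z| ≈ 46.1°.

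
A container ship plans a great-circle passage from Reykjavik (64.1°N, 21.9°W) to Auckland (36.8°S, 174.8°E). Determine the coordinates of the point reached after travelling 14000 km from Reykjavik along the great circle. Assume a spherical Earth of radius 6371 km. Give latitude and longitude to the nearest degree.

The haversine formula gives a central angle δ ≈ 2.634 rad (150.9°) between the endpoints. The total great-circle distance is δ·R ≈ 2.634 × 6371 ≈ 16781 km, so the target fraction is f = 14000/16781 ≈ 0.834.
Interpolate at f ≈ 0.834 with slerp weights a = sin((1−f)δ)/sin δ ≈ 0.869, b = sin(fδ)/sin δ ≈ 1.666.
p = a·p₁ + b·p₂ ≈ (-0.976, -0.021, -0.216); φ = arcsin(p_z) ≈ -12.47°, λ = atan2(p_y, p_x) ≈ -178.78°.

≈ 12°S, 179°W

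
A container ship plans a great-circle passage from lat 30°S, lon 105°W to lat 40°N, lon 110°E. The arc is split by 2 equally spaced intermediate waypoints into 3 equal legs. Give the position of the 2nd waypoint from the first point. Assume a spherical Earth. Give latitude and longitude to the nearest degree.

≈ lat 30°N, lon 171°E

Write both endpoints as unit vectors p₁, p₂ with components (cos φ cos λ, cos φ sin λ, sin φ).
The central angle between the endpoints is δ = arccos(p₁·p₂) ≈ 2.616 rad (149.9°).
Interpolate at f = 2/3 with slerp weights a = sin((1−f)δ)/sin δ ≈ 1.525, b = sin(fδ)/sin δ ≈ 1.962.
p = a·p₁ + b·p₂ ≈ (-0.856, 0.137, 0.499); φ = arcsin(p_z) ≈ 29.92°, λ = atan2(p_y, p_x) ≈ 170.91°.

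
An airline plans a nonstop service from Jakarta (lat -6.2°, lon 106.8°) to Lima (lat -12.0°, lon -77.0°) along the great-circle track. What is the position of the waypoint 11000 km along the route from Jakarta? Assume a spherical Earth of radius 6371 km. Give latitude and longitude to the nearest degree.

Convert each endpoint to a unit vector on the sphere (x = cos φ cos λ, y = cos φ sin λ, z = sin φ).
The central angle between the endpoints is δ = arccos(p₁·p₂) ≈ 2.817 rad (161.4°). The total great-circle distance is δ·R ≈ 2.817 × 6371 ≈ 17948 km, so the target fraction is f = 11000/17948 ≈ 0.613.
Interpolate at f ≈ 0.613 with slerp weights a = sin((1−f)δ)/sin δ ≈ 2.782, b = sin(fδ)/sin δ ≈ 3.099.
p = a·p₁ + b·p₂ ≈ (-0.118, -0.306, -0.945); φ = arcsin(p_z) ≈ -70.88°, λ = atan2(p_y, p_x) ≈ -111.03°.

≈ lat -71°, lon -111°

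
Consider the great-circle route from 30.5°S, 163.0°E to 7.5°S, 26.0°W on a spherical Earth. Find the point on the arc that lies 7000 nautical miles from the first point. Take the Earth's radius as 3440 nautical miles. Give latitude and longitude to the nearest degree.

≈ 31°S, 32°W

Convert each endpoint to a unit vector on the sphere (x = cos φ cos λ, y = cos φ sin λ, z = sin φ).
The central angle between the endpoints is δ = arccos(p₁·p₂) ≈ 2.461 rad (141.0°). The total great-circle distance is δ·R ≈ 2.461 × 3440 ≈ 8467 nmi, so the target fraction is f = 7000/8467 ≈ 0.827.
Interpolate at f ≈ 0.827 with slerp weights a = sin((1−f)δ)/sin δ ≈ 0.658, b = sin(fδ)/sin δ ≈ 1.422.
p = a·p₁ + b·p₂ ≈ (0.725, -0.452, -0.520); φ = arcsin(p_z) ≈ -31.30°, λ = atan2(p_y, p_x) ≈ -31.96°.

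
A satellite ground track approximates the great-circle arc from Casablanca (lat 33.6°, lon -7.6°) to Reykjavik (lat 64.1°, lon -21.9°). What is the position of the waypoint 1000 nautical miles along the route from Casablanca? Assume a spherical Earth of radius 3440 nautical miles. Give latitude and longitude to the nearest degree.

≈ lat 50°, lon -13°

Convert each endpoint to a unit vector on the sphere (x = cos φ cos λ, y = cos φ sin λ, z = sin φ).
The central angle between the endpoints is δ = arccos(p₁·p₂) ≈ 0.554 rad (31.7°). The total great-circle distance is δ·R ≈ 0.554 × 3440 ≈ 1906 nmi, so the target fraction is f = 1000/1906 ≈ 0.525.
Interpolate at f ≈ 0.525 with slerp weights a = sin((1−f)δ)/sin δ ≈ 0.495, b = sin(fδ)/sin δ ≈ 0.545.
p = a·p₁ + b·p₂ ≈ (0.629, -0.143, 0.764); φ = arcsin(p_z) ≈ 49.80°, λ = atan2(p_y, p_x) ≈ -12.82°.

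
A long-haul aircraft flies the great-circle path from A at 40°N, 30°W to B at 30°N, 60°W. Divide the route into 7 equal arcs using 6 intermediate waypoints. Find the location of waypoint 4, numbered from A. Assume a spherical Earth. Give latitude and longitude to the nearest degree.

≈ 35°N, 48°W

Convert each endpoint to a unit vector on the sphere (x = cos φ cos λ, y = cos φ sin λ, z = sin φ).
The central angle between the endpoints is δ = arccos(p₁·p₂) ≈ 0.460 rad (26.4°).
Interpolate at f = 4/7 with slerp weights a = sin((1−f)δ)/sin δ ≈ 0.441, b = sin(fδ)/sin δ ≈ 0.585.
p = a·p₁ + b·p₂ ≈ (0.546, -0.608, 0.576); φ = arcsin(p_z) ≈ 35.19°, λ = atan2(p_y, p_x) ≈ -48.07°.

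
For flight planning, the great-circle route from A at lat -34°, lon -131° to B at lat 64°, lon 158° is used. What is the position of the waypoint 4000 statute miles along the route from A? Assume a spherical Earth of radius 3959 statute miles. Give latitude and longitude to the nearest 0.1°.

≈ lat 19.3°, lon -154.8°

Convert each endpoint to a unit vector on the sphere (x = cos φ cos λ, y = cos φ sin λ, z = sin φ).
The central angle between the endpoints is δ = arccos(p₁·p₂) ≈ 1.965 rad (112.6°). The total great-circle distance is δ·R ≈ 1.965 × 3959 ≈ 7780 mi, so the target fraction is f = 4000/7780 ≈ 0.514.
Interpolate at f ≈ 0.514 with slerp weights a = sin((1−f)δ)/sin δ ≈ 0.884, b = sin(fδ)/sin δ ≈ 0.917.
p = a·p₁ + b·p₂ ≈ (-0.854, -0.403, 0.330); φ = arcsin(p_z) ≈ 19.28°, λ = atan2(p_y, p_x) ≈ -154.76°.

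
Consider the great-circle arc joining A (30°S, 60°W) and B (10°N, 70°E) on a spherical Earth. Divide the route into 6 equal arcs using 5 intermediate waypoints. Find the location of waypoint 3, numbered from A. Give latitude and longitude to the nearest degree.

≈ (22°S, 13°E)

Convert each endpoint to a unit vector on the sphere (x = cos φ cos λ, y = cos φ sin λ, z = sin φ).
The central angle between the endpoints is δ = arccos(p₁·p₂) ≈ 2.259 rad (129.4°).
Interpolate at f = 3/6 with slerp weights a = sin((1−f)δ)/sin δ ≈ 1.170, b = sin(fδ)/sin δ ≈ 1.170.
p = a·p₁ + b·p₂ ≈ (0.901, 0.205, -0.382); φ = arcsin(p_z) ≈ -22.46°, λ = atan2(p_y, p_x) ≈ 12.84°.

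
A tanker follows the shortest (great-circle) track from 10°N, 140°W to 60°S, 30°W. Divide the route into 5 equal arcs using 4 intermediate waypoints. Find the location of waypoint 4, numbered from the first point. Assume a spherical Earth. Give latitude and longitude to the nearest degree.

≈ 58°S, 72°W

Convert each endpoint to a unit vector on the sphere (x = cos φ cos λ, y = cos φ sin λ, z = sin φ).
The central angle between the endpoints is δ = arccos(p₁·p₂) ≈ 1.895 rad (108.6°).
Interpolate at f = 4/5 with slerp weights a = sin((1−f)δ)/sin δ ≈ 0.390, b = sin(fδ)/sin δ ≈ 1.053.
p = a·p₁ + b·p₂ ≈ (0.162, -0.511, -0.845); φ = arcsin(p_z) ≈ -57.62°, λ = atan2(p_y, p_x) ≈ -72.43°.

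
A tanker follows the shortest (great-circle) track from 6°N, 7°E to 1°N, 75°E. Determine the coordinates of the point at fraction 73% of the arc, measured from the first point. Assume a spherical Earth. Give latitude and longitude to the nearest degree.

The haversine formula gives a central angle δ ≈ 1.187 rad (68.0°) between the endpoints.
Interpolate at f = 0.73 with slerp weights a = sin((1−f)δ)/sin δ ≈ 0.340, b = sin(fδ)/sin δ ≈ 0.822.
p = a·p₁ + b·p₂ ≈ (0.548, 0.835, 0.050); φ = arcsin(p_z) ≈ 2.86°, λ = atan2(p_y, p_x) ≈ 56.72°.

≈ 3°N, 57°E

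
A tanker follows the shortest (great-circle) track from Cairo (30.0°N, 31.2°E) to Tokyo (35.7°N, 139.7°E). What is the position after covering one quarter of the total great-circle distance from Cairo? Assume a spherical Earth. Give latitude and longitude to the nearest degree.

≈ 42°N, 54°E

Write both endpoints as unit vectors p₁, p₂ with components (cos φ cos λ, cos φ sin λ, sin φ).
The central angle between the endpoints is δ = arccos(p₁·p₂) ≈ 1.502 rad (86.1°).
Interpolate at f = 1/4 with slerp weights a = sin((1−f)δ)/sin δ ≈ 0.905, b = sin(fδ)/sin δ ≈ 0.368.
p = a·p₁ + b·p₂ ≈ (0.443, 0.599, 0.667); φ = arcsin(p_z) ≈ 41.84°, λ = atan2(p_y, p_x) ≈ 53.54°.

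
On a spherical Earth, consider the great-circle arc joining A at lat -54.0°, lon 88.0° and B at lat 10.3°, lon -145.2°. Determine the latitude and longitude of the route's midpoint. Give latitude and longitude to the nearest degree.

Convert each endpoint to a unit vector on the sphere (x = cos φ cos λ, y = cos φ sin λ, z = sin φ).
The central angle between the endpoints is δ = arccos(p₁·p₂) ≈ 2.084 rad (119.4°).
Interpolate at f = 1/2 with slerp weights a = sin((1−f)δ)/sin δ ≈ 0.991, b = sin(fδ)/sin δ ≈ 0.991.
p = a·p₁ + b·p₂ ≈ (-0.780, 0.026, -0.625); φ = arcsin(p_z) ≈ -38.66°, λ = atan2(p_y, p_x) ≈ 178.12°.

≈ lat -39°, lon 178°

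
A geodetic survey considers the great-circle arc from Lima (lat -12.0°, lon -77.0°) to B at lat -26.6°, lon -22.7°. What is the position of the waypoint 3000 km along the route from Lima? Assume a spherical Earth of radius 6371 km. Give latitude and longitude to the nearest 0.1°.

Convert each endpoint to a unit vector on the sphere (x = cos φ cos λ, y = cos φ sin λ, z = sin φ).
The central angle between the endpoints is δ = arccos(p₁·p₂) ≈ 0.923 rad (52.9°). The total great-circle distance is δ·R ≈ 0.923 × 6371 ≈ 5880 km, so the target fraction is f = 3000/5880 ≈ 0.510.
Interpolate at f ≈ 0.510 with slerp weights a = sin((1−f)δ)/sin δ ≈ 0.548, b = sin(fδ)/sin δ ≈ 0.569.
p = a·p₁ + b·p₂ ≈ (0.590, -0.718, -0.369); φ = arcsin(p_z) ≈ -21.63°, λ = atan2(p_y, p_x) ≈ -50.61°.

≈ lat -21.6°, lon -50.6°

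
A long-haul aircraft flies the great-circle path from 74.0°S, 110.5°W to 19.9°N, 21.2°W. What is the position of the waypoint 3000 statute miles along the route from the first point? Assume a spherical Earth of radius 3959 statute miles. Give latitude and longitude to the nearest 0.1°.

≈ 42.6°S, 42.3°W

Write both endpoints as unit vectors p₁, p₂ with components (cos φ cos λ, cos φ sin λ, sin φ).
The central angle between the endpoints is δ = arccos(p₁·p₂) ≈ 1.901 rad (108.9°). The total great-circle distance is δ·R ≈ 1.901 × 3959 ≈ 7525 mi, so the target fraction is f = 3000/7525 ≈ 0.399.
Interpolate at f ≈ 0.399 with slerp weights a = sin((1−f)δ)/sin δ ≈ 0.962, b = sin(fδ)/sin δ ≈ 0.726.
p = a·p₁ + b·p₂ ≈ (0.544, -0.495, -0.677); φ = arcsin(p_z) ≈ -42.63°, λ = atan2(p_y, p_x) ≈ -42.32°.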